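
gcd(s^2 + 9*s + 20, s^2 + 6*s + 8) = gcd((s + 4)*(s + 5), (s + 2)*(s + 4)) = s + 4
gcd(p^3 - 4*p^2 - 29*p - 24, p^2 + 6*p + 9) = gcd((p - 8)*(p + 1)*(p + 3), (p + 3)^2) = p + 3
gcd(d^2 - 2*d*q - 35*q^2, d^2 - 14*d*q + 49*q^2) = -d + 7*q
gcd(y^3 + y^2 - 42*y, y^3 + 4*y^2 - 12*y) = y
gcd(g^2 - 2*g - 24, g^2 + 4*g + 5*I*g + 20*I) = g + 4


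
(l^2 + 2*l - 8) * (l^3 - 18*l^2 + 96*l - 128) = l^5 - 16*l^4 + 52*l^3 + 208*l^2 - 1024*l + 1024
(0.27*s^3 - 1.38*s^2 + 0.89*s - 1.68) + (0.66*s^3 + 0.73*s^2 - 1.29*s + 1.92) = 0.93*s^3 - 0.65*s^2 - 0.4*s + 0.24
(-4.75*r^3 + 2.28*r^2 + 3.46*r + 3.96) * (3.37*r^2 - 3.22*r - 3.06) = -16.0075*r^5 + 22.9786*r^4 + 18.8536*r^3 - 4.7728*r^2 - 23.3388*r - 12.1176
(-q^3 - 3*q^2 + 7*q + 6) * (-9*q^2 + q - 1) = 9*q^5 + 26*q^4 - 65*q^3 - 44*q^2 - q - 6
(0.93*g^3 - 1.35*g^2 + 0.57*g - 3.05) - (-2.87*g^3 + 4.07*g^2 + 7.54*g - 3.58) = 3.8*g^3 - 5.42*g^2 - 6.97*g + 0.53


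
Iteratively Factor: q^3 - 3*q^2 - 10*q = (q - 5)*(q^2 + 2*q) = (q - 5)*(q + 2)*(q)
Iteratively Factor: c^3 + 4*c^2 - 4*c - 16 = (c + 4)*(c^2 - 4) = (c - 2)*(c + 4)*(c + 2)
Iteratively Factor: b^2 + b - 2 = (b + 2)*(b - 1)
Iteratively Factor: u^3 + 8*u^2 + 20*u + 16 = (u + 2)*(u^2 + 6*u + 8) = (u + 2)^2*(u + 4)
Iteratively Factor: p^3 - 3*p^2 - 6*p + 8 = (p - 1)*(p^2 - 2*p - 8) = (p - 1)*(p + 2)*(p - 4)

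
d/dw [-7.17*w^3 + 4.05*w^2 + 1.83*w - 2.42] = -21.51*w^2 + 8.1*w + 1.83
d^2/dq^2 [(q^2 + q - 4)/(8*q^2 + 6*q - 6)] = 2*(2*q^3 - 78*q^2 - 54*q - 33)/(64*q^6 + 144*q^5 - 36*q^4 - 189*q^3 + 27*q^2 + 81*q - 27)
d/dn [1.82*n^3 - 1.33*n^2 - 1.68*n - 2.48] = 5.46*n^2 - 2.66*n - 1.68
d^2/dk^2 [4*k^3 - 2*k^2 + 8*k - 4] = 24*k - 4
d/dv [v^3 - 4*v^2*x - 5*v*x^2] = 3*v^2 - 8*v*x - 5*x^2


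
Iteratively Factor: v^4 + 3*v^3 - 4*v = (v + 2)*(v^3 + v^2 - 2*v) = v*(v + 2)*(v^2 + v - 2) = v*(v + 2)^2*(v - 1)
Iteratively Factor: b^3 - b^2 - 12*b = (b - 4)*(b^2 + 3*b) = b*(b - 4)*(b + 3)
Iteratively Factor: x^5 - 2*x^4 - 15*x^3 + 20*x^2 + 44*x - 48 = (x - 2)*(x^4 - 15*x^2 - 10*x + 24) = (x - 2)*(x + 2)*(x^3 - 2*x^2 - 11*x + 12) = (x - 2)*(x - 1)*(x + 2)*(x^2 - x - 12) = (x - 4)*(x - 2)*(x - 1)*(x + 2)*(x + 3)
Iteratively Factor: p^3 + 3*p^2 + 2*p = (p)*(p^2 + 3*p + 2) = p*(p + 1)*(p + 2)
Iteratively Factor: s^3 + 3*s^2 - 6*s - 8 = (s - 2)*(s^2 + 5*s + 4) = (s - 2)*(s + 4)*(s + 1)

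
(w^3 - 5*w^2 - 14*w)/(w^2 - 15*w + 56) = w*(w + 2)/(w - 8)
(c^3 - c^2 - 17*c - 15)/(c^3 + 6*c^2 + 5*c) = (c^2 - 2*c - 15)/(c*(c + 5))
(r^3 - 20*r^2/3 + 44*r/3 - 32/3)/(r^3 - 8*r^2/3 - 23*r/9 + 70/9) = 3*(3*r^2 - 14*r + 16)/(9*r^2 - 6*r - 35)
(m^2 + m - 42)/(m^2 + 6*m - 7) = (m - 6)/(m - 1)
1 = 1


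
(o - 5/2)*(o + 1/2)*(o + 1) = o^3 - o^2 - 13*o/4 - 5/4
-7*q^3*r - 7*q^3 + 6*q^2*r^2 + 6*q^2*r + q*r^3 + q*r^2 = (-q + r)*(7*q + r)*(q*r + q)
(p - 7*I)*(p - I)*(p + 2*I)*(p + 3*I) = p^4 - 3*I*p^3 + 27*p^2 + 13*I*p + 42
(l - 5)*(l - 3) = l^2 - 8*l + 15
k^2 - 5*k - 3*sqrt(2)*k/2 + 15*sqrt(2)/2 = (k - 5)*(k - 3*sqrt(2)/2)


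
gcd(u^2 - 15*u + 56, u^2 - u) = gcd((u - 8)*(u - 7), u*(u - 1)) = 1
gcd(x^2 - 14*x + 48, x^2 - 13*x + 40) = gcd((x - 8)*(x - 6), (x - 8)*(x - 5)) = x - 8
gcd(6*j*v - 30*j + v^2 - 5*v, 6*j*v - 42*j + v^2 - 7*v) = 6*j + v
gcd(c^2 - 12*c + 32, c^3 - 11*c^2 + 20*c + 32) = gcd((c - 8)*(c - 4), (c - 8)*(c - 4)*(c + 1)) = c^2 - 12*c + 32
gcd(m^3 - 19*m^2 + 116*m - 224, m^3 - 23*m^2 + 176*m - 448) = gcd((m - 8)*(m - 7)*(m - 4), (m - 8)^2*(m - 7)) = m^2 - 15*m + 56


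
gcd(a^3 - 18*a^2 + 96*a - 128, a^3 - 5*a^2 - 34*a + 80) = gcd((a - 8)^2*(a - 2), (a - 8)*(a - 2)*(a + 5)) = a^2 - 10*a + 16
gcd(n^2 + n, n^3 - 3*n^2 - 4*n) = n^2 + n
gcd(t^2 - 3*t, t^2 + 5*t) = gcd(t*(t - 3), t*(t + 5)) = t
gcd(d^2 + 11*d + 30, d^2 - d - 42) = d + 6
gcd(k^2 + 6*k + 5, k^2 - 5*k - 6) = k + 1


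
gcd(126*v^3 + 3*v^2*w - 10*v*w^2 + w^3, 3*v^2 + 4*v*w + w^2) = 3*v + w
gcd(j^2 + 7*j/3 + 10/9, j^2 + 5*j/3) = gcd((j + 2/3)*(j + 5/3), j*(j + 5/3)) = j + 5/3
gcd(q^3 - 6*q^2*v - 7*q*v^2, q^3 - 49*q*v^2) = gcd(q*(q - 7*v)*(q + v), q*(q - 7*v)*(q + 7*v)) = q^2 - 7*q*v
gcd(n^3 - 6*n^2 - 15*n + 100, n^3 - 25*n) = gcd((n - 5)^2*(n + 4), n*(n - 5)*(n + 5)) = n - 5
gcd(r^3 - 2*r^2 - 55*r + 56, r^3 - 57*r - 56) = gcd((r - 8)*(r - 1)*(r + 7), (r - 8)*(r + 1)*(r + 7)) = r^2 - r - 56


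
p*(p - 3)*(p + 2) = p^3 - p^2 - 6*p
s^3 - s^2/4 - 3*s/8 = s*(s - 3/4)*(s + 1/2)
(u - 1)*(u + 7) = u^2 + 6*u - 7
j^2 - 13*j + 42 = (j - 7)*(j - 6)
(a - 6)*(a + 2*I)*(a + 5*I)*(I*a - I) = I*a^4 - 7*a^3 - 7*I*a^3 + 49*a^2 - 4*I*a^2 - 42*a + 70*I*a - 60*I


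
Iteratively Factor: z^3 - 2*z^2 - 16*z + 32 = (z - 2)*(z^2 - 16) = (z - 4)*(z - 2)*(z + 4)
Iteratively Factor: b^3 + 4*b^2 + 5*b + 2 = (b + 1)*(b^2 + 3*b + 2) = (b + 1)*(b + 2)*(b + 1)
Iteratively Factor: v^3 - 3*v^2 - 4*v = (v - 4)*(v^2 + v) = (v - 4)*(v + 1)*(v)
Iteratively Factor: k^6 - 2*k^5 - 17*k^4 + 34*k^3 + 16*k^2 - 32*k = (k - 2)*(k^5 - 17*k^3 + 16*k) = k*(k - 2)*(k^4 - 17*k^2 + 16) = k*(k - 2)*(k - 1)*(k^3 + k^2 - 16*k - 16) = k*(k - 2)*(k - 1)*(k + 1)*(k^2 - 16) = k*(k - 2)*(k - 1)*(k + 1)*(k + 4)*(k - 4)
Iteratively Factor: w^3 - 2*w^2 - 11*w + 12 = (w - 4)*(w^2 + 2*w - 3) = (w - 4)*(w - 1)*(w + 3)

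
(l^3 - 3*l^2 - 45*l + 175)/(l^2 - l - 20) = (l^2 + 2*l - 35)/(l + 4)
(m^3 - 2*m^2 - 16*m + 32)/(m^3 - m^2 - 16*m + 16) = (m - 2)/(m - 1)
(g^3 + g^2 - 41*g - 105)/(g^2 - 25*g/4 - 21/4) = 4*(g^2 + 8*g + 15)/(4*g + 3)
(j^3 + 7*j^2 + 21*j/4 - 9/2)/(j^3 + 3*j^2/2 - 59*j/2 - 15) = (4*j^2 + 4*j - 3)/(2*(2*j^2 - 9*j - 5))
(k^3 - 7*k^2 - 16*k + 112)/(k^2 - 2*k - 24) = (k^2 - 11*k + 28)/(k - 6)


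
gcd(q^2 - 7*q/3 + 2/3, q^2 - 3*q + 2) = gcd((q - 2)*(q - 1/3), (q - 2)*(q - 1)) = q - 2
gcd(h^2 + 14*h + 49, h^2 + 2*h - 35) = h + 7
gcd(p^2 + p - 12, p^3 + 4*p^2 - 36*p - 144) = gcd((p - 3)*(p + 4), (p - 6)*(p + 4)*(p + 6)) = p + 4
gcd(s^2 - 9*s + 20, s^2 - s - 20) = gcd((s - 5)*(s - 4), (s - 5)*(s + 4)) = s - 5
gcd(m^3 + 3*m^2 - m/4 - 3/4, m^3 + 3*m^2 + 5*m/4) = m + 1/2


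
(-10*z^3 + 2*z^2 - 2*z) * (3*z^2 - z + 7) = -30*z^5 + 16*z^4 - 78*z^3 + 16*z^2 - 14*z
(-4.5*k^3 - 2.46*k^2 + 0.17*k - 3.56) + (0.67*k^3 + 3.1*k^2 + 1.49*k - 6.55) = -3.83*k^3 + 0.64*k^2 + 1.66*k - 10.11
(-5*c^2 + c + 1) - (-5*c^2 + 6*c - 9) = 10 - 5*c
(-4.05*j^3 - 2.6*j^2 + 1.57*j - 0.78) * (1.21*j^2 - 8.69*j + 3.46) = -4.9005*j^5 + 32.0485*j^4 + 10.4807*j^3 - 23.5831*j^2 + 12.2104*j - 2.6988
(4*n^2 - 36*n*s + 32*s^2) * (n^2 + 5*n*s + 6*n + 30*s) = 4*n^4 - 16*n^3*s + 24*n^3 - 148*n^2*s^2 - 96*n^2*s + 160*n*s^3 - 888*n*s^2 + 960*s^3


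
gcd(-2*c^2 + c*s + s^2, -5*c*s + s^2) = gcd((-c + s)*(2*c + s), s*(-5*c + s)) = 1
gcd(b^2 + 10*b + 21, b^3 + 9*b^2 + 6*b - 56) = b + 7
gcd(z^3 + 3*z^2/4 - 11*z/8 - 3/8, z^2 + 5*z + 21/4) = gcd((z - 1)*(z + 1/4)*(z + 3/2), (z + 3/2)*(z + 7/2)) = z + 3/2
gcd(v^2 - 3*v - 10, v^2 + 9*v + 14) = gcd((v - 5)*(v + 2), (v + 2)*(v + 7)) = v + 2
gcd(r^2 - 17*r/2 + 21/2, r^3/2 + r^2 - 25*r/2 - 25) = 1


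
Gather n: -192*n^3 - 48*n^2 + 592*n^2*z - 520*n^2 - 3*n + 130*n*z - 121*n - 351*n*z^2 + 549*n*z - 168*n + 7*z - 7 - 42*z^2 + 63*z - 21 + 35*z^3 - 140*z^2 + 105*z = -192*n^3 + n^2*(592*z - 568) + n*(-351*z^2 + 679*z - 292) + 35*z^3 - 182*z^2 + 175*z - 28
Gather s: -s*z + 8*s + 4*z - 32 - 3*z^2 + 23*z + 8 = s*(8 - z) - 3*z^2 + 27*z - 24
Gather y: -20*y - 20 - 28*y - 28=-48*y - 48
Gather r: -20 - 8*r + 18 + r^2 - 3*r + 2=r^2 - 11*r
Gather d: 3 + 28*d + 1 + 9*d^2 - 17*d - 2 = 9*d^2 + 11*d + 2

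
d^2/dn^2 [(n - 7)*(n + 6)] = 2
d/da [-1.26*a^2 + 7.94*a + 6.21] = 7.94 - 2.52*a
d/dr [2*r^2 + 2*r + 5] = 4*r + 2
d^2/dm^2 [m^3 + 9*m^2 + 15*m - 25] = 6*m + 18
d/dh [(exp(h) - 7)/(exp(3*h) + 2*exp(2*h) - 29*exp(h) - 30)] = (-(exp(h) - 7)*(3*exp(2*h) + 4*exp(h) - 29) + exp(3*h) + 2*exp(2*h) - 29*exp(h) - 30)*exp(h)/(exp(3*h) + 2*exp(2*h) - 29*exp(h) - 30)^2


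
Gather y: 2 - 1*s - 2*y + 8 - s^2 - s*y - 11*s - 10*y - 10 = -s^2 - 12*s + y*(-s - 12)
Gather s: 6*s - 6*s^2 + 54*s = -6*s^2 + 60*s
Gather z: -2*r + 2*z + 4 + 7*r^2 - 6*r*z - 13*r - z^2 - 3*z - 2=7*r^2 - 15*r - z^2 + z*(-6*r - 1) + 2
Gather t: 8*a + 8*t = 8*a + 8*t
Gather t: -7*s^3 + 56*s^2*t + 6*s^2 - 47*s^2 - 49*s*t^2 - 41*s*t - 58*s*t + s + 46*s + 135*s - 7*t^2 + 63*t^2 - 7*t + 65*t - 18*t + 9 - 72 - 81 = -7*s^3 - 41*s^2 + 182*s + t^2*(56 - 49*s) + t*(56*s^2 - 99*s + 40) - 144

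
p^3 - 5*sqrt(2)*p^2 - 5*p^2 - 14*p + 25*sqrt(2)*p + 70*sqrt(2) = (p - 7)*(p + 2)*(p - 5*sqrt(2))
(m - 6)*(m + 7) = m^2 + m - 42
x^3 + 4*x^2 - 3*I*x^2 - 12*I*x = x*(x + 4)*(x - 3*I)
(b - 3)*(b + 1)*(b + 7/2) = b^3 + 3*b^2/2 - 10*b - 21/2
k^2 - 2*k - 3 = (k - 3)*(k + 1)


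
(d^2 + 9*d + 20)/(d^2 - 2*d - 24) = (d + 5)/(d - 6)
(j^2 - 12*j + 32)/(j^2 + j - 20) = (j - 8)/(j + 5)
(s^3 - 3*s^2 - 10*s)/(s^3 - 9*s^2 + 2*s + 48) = s*(s - 5)/(s^2 - 11*s + 24)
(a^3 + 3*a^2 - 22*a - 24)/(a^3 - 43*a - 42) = (a - 4)/(a - 7)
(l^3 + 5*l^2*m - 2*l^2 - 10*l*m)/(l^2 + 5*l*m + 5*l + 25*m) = l*(l - 2)/(l + 5)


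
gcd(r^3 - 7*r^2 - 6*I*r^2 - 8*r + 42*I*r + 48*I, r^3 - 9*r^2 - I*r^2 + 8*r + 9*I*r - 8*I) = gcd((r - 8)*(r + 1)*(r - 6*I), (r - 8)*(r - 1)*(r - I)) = r - 8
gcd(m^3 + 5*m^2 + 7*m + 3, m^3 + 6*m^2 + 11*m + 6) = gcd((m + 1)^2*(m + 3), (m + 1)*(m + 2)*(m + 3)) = m^2 + 4*m + 3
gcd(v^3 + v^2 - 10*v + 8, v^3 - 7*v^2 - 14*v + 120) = v + 4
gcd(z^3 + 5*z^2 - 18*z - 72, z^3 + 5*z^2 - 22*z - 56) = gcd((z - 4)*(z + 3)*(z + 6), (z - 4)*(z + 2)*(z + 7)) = z - 4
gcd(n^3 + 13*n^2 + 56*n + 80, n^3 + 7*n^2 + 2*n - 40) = n^2 + 9*n + 20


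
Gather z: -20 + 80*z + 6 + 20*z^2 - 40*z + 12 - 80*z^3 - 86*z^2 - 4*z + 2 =-80*z^3 - 66*z^2 + 36*z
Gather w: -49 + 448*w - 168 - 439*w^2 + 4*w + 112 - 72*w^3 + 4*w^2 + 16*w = -72*w^3 - 435*w^2 + 468*w - 105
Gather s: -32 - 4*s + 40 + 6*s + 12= 2*s + 20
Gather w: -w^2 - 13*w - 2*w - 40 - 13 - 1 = -w^2 - 15*w - 54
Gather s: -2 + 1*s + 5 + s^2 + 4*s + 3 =s^2 + 5*s + 6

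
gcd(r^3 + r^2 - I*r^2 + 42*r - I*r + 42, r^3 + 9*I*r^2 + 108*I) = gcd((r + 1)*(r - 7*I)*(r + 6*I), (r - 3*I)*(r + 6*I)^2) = r + 6*I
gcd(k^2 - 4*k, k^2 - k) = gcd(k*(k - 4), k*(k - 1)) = k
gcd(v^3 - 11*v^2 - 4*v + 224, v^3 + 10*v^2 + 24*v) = v + 4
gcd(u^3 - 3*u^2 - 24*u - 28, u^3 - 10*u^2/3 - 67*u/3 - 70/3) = u^2 - 5*u - 14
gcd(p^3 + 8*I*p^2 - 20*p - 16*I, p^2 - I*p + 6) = p + 2*I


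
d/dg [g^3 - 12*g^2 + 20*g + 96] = 3*g^2 - 24*g + 20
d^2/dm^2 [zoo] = 0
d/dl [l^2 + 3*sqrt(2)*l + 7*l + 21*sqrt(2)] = 2*l + 3*sqrt(2) + 7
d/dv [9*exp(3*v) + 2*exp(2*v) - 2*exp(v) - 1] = (27*exp(2*v) + 4*exp(v) - 2)*exp(v)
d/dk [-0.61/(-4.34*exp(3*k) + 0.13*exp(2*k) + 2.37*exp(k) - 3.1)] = (-7.9422*exp(2*k) + 0.1586*exp(k) + 1.4457)*exp(k)/(4.34*exp(3*k) - 0.13*exp(2*k) - 2.37*exp(k) + 3.1)^2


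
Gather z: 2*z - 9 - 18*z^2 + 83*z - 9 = -18*z^2 + 85*z - 18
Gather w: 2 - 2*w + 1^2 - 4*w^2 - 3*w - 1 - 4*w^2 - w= -8*w^2 - 6*w + 2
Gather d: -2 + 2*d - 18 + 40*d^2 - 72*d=40*d^2 - 70*d - 20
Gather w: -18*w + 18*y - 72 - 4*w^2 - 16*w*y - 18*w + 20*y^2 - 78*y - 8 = -4*w^2 + w*(-16*y - 36) + 20*y^2 - 60*y - 80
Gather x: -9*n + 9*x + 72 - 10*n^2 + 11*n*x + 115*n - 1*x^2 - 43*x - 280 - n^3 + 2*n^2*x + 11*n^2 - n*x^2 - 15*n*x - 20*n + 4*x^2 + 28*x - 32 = -n^3 + n^2 + 86*n + x^2*(3 - n) + x*(2*n^2 - 4*n - 6) - 240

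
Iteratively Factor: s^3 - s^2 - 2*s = (s)*(s^2 - s - 2) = s*(s - 2)*(s + 1)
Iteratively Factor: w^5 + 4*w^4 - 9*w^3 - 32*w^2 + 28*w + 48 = (w - 2)*(w^4 + 6*w^3 + 3*w^2 - 26*w - 24) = (w - 2)^2*(w^3 + 8*w^2 + 19*w + 12) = (w - 2)^2*(w + 4)*(w^2 + 4*w + 3) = (w - 2)^2*(w + 3)*(w + 4)*(w + 1)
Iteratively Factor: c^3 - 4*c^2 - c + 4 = (c - 1)*(c^2 - 3*c - 4) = (c - 1)*(c + 1)*(c - 4)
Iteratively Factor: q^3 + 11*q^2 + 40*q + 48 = (q + 4)*(q^2 + 7*q + 12) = (q + 4)^2*(q + 3)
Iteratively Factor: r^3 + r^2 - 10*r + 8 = (r - 2)*(r^2 + 3*r - 4) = (r - 2)*(r - 1)*(r + 4)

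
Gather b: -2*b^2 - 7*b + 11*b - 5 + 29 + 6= -2*b^2 + 4*b + 30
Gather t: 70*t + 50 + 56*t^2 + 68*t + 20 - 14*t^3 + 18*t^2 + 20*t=-14*t^3 + 74*t^2 + 158*t + 70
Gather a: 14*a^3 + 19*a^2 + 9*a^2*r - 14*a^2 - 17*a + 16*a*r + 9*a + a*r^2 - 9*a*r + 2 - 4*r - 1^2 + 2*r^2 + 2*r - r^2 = 14*a^3 + a^2*(9*r + 5) + a*(r^2 + 7*r - 8) + r^2 - 2*r + 1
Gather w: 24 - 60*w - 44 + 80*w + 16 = 20*w - 4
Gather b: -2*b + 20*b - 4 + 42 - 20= 18*b + 18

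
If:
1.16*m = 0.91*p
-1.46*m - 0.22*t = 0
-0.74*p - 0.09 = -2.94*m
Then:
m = 0.05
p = 0.06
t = -0.30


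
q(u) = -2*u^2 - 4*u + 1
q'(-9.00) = 32.00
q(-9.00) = -125.00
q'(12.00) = -52.00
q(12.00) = -335.00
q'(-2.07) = 4.28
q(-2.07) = 0.71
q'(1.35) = -9.40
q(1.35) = -8.04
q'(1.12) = -8.48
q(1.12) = -5.99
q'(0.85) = -7.40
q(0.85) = -3.84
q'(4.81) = -23.24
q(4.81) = -64.51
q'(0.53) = -6.12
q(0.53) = -1.68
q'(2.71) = -14.84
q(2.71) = -24.53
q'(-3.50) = 10.00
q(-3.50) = -9.50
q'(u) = -4*u - 4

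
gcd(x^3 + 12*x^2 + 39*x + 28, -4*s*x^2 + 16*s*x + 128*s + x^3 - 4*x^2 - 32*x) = x + 4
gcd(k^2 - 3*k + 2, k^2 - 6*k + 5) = k - 1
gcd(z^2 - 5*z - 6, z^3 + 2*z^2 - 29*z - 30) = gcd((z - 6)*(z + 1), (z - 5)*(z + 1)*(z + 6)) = z + 1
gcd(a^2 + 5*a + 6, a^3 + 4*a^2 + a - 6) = a^2 + 5*a + 6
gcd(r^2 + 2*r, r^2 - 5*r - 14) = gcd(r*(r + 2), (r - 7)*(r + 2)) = r + 2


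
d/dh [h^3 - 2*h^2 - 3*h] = 3*h^2 - 4*h - 3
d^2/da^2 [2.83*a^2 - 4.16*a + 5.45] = 5.66000000000000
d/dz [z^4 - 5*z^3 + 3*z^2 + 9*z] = 4*z^3 - 15*z^2 + 6*z + 9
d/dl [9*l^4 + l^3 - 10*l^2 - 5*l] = 36*l^3 + 3*l^2 - 20*l - 5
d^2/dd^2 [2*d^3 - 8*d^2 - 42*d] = 12*d - 16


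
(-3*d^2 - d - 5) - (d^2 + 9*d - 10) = -4*d^2 - 10*d + 5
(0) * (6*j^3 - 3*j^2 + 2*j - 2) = 0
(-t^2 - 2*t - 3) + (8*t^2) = 7*t^2 - 2*t - 3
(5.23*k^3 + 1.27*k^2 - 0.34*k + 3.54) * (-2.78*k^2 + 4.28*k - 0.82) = -14.5394*k^5 + 18.8538*k^4 + 2.0922*k^3 - 12.3378*k^2 + 15.43*k - 2.9028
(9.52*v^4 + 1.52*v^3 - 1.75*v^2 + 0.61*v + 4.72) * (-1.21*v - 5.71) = -11.5192*v^5 - 56.1984*v^4 - 6.5617*v^3 + 9.2544*v^2 - 9.1943*v - 26.9512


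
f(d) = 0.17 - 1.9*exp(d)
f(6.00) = -766.34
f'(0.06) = -2.02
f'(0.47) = -3.04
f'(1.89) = -12.58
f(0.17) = -2.08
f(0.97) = -4.84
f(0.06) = -1.85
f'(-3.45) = -0.06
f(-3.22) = 0.09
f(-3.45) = 0.11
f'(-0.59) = -1.05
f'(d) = -1.9*exp(d)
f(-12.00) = 0.17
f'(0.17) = -2.25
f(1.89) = -12.41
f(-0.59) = -0.88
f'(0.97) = -5.01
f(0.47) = -2.87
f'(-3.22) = -0.08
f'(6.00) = -766.51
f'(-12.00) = 0.00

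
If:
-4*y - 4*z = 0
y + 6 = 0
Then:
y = -6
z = 6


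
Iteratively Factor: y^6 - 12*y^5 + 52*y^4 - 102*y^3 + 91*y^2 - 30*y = (y - 1)*(y^5 - 11*y^4 + 41*y^3 - 61*y^2 + 30*y) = y*(y - 1)*(y^4 - 11*y^3 + 41*y^2 - 61*y + 30) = y*(y - 5)*(y - 1)*(y^3 - 6*y^2 + 11*y - 6) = y*(y - 5)*(y - 3)*(y - 1)*(y^2 - 3*y + 2) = y*(y - 5)*(y - 3)*(y - 1)^2*(y - 2)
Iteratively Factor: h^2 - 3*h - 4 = (h + 1)*(h - 4)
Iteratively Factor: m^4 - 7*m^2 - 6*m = (m - 3)*(m^3 + 3*m^2 + 2*m) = (m - 3)*(m + 1)*(m^2 + 2*m) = (m - 3)*(m + 1)*(m + 2)*(m)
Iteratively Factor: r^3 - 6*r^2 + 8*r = (r - 4)*(r^2 - 2*r) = r*(r - 4)*(r - 2)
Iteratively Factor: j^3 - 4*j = (j - 2)*(j^2 + 2*j) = (j - 2)*(j + 2)*(j)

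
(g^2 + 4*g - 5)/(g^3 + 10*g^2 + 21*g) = (g^2 + 4*g - 5)/(g*(g^2 + 10*g + 21))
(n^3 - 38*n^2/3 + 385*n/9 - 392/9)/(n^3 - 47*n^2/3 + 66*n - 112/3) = (9*n^2 - 42*n + 49)/(3*(3*n^2 - 23*n + 14))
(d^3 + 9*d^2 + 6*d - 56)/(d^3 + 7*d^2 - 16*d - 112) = (d - 2)/(d - 4)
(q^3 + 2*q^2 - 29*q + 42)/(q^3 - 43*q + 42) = (q^2 - 5*q + 6)/(q^2 - 7*q + 6)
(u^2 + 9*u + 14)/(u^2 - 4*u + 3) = (u^2 + 9*u + 14)/(u^2 - 4*u + 3)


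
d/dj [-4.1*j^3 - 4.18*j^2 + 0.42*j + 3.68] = -12.3*j^2 - 8.36*j + 0.42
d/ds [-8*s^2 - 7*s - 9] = -16*s - 7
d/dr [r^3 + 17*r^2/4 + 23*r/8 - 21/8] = 3*r^2 + 17*r/2 + 23/8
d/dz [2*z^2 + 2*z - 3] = 4*z + 2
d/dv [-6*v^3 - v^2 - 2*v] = -18*v^2 - 2*v - 2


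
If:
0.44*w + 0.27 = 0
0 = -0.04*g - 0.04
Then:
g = -1.00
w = -0.61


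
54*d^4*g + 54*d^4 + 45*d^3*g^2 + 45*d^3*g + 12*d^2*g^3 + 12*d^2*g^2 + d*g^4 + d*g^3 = (3*d + g)^2*(6*d + g)*(d*g + d)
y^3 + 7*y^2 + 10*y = y*(y + 2)*(y + 5)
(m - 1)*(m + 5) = m^2 + 4*m - 5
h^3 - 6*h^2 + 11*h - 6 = (h - 3)*(h - 2)*(h - 1)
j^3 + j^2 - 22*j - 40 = (j - 5)*(j + 2)*(j + 4)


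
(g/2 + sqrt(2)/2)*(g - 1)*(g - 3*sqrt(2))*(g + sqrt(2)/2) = g^4/2 - 3*sqrt(2)*g^3/4 - g^3/2 - 4*g^2 + 3*sqrt(2)*g^2/4 - 3*sqrt(2)*g/2 + 4*g + 3*sqrt(2)/2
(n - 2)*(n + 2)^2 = n^3 + 2*n^2 - 4*n - 8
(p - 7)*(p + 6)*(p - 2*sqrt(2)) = p^3 - 2*sqrt(2)*p^2 - p^2 - 42*p + 2*sqrt(2)*p + 84*sqrt(2)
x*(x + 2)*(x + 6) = x^3 + 8*x^2 + 12*x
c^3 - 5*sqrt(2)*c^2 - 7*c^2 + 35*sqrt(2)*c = c*(c - 7)*(c - 5*sqrt(2))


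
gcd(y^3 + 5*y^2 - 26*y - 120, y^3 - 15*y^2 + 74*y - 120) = y - 5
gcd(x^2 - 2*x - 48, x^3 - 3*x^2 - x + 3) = 1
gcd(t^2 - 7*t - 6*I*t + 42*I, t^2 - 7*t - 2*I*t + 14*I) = t - 7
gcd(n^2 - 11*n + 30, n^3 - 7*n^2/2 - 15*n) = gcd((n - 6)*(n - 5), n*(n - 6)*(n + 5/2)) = n - 6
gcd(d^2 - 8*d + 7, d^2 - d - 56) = 1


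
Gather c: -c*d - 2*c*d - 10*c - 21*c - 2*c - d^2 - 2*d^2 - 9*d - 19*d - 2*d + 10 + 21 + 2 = c*(-3*d - 33) - 3*d^2 - 30*d + 33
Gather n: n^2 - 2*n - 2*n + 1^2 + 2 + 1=n^2 - 4*n + 4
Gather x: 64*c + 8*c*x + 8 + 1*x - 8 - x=8*c*x + 64*c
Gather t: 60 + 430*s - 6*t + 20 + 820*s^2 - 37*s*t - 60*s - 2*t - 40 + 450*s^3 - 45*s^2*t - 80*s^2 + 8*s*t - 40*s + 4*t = 450*s^3 + 740*s^2 + 330*s + t*(-45*s^2 - 29*s - 4) + 40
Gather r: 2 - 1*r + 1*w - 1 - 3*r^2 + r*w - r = -3*r^2 + r*(w - 2) + w + 1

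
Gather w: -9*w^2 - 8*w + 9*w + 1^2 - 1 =-9*w^2 + w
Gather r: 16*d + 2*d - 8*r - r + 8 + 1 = 18*d - 9*r + 9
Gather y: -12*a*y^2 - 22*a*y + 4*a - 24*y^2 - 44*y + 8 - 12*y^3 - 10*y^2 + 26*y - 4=4*a - 12*y^3 + y^2*(-12*a - 34) + y*(-22*a - 18) + 4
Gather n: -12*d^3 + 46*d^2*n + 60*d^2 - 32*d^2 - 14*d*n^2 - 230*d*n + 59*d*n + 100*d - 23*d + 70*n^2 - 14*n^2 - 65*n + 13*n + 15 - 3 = -12*d^3 + 28*d^2 + 77*d + n^2*(56 - 14*d) + n*(46*d^2 - 171*d - 52) + 12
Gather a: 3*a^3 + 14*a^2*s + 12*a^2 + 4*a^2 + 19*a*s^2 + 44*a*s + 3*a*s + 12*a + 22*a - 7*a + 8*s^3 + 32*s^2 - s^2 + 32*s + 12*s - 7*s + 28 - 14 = 3*a^3 + a^2*(14*s + 16) + a*(19*s^2 + 47*s + 27) + 8*s^3 + 31*s^2 + 37*s + 14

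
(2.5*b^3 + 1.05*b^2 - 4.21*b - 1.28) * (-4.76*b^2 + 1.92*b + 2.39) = -11.9*b^5 - 0.198*b^4 + 28.0306*b^3 + 0.5191*b^2 - 12.5195*b - 3.0592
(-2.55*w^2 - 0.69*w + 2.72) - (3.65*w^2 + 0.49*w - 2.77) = -6.2*w^2 - 1.18*w + 5.49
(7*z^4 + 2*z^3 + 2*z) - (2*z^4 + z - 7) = 5*z^4 + 2*z^3 + z + 7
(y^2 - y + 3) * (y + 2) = y^3 + y^2 + y + 6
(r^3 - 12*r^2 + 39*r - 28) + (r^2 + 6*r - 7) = r^3 - 11*r^2 + 45*r - 35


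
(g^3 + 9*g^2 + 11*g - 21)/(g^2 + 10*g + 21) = g - 1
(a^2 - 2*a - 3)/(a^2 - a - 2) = (a - 3)/(a - 2)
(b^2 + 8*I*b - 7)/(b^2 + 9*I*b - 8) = (b + 7*I)/(b + 8*I)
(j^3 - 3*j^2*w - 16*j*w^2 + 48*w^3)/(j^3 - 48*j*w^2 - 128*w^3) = (-j^2 + 7*j*w - 12*w^2)/(-j^2 + 4*j*w + 32*w^2)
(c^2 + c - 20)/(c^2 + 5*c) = (c - 4)/c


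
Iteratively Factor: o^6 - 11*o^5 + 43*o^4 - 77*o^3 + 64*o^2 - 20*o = (o - 5)*(o^5 - 6*o^4 + 13*o^3 - 12*o^2 + 4*o) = (o - 5)*(o - 1)*(o^4 - 5*o^3 + 8*o^2 - 4*o) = (o - 5)*(o - 2)*(o - 1)*(o^3 - 3*o^2 + 2*o) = (o - 5)*(o - 2)*(o - 1)^2*(o^2 - 2*o) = (o - 5)*(o - 2)^2*(o - 1)^2*(o)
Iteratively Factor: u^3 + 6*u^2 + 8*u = (u)*(u^2 + 6*u + 8) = u*(u + 4)*(u + 2)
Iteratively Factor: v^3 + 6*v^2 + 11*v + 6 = (v + 3)*(v^2 + 3*v + 2) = (v + 2)*(v + 3)*(v + 1)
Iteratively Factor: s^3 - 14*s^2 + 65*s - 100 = (s - 4)*(s^2 - 10*s + 25) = (s - 5)*(s - 4)*(s - 5)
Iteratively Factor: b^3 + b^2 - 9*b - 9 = (b - 3)*(b^2 + 4*b + 3) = (b - 3)*(b + 3)*(b + 1)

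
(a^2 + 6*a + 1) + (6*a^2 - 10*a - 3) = 7*a^2 - 4*a - 2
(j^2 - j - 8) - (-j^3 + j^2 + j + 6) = j^3 - 2*j - 14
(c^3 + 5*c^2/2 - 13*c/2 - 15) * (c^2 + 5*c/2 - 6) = c^5 + 5*c^4 - 25*c^3/4 - 185*c^2/4 + 3*c/2 + 90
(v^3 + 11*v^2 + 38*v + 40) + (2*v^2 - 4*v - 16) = v^3 + 13*v^2 + 34*v + 24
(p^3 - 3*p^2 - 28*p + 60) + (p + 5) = p^3 - 3*p^2 - 27*p + 65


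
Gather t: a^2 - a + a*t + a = a^2 + a*t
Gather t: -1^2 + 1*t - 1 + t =2*t - 2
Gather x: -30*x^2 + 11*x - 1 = -30*x^2 + 11*x - 1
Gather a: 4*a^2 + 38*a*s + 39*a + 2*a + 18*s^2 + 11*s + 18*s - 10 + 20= 4*a^2 + a*(38*s + 41) + 18*s^2 + 29*s + 10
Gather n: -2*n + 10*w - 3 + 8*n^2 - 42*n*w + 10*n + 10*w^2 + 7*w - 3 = 8*n^2 + n*(8 - 42*w) + 10*w^2 + 17*w - 6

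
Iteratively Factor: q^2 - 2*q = (q - 2)*(q)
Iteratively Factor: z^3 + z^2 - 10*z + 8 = (z + 4)*(z^2 - 3*z + 2) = (z - 1)*(z + 4)*(z - 2)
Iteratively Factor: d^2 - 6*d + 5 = (d - 5)*(d - 1)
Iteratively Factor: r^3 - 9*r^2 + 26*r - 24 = (r - 3)*(r^2 - 6*r + 8) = (r - 3)*(r - 2)*(r - 4)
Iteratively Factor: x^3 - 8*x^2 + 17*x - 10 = (x - 1)*(x^2 - 7*x + 10) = (x - 5)*(x - 1)*(x - 2)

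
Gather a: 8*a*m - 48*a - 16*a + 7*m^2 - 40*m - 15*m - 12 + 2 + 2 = a*(8*m - 64) + 7*m^2 - 55*m - 8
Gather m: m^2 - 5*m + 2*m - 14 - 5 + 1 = m^2 - 3*m - 18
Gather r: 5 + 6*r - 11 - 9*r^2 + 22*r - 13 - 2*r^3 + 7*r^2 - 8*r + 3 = -2*r^3 - 2*r^2 + 20*r - 16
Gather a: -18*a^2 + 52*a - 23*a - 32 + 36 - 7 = -18*a^2 + 29*a - 3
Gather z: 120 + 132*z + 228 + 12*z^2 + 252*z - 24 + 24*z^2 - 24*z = 36*z^2 + 360*z + 324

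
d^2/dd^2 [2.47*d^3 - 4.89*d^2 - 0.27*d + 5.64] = 14.82*d - 9.78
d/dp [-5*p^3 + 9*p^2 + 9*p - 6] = -15*p^2 + 18*p + 9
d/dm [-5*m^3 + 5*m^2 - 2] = 5*m*(2 - 3*m)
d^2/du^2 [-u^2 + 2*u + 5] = -2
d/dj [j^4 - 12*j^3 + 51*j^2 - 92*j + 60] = 4*j^3 - 36*j^2 + 102*j - 92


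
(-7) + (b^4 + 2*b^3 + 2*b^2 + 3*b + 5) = b^4 + 2*b^3 + 2*b^2 + 3*b - 2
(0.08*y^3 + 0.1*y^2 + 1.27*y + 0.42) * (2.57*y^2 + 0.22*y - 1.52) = 0.2056*y^5 + 0.2746*y^4 + 3.1643*y^3 + 1.2068*y^2 - 1.838*y - 0.6384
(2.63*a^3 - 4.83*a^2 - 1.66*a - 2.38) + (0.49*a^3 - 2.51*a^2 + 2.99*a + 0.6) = 3.12*a^3 - 7.34*a^2 + 1.33*a - 1.78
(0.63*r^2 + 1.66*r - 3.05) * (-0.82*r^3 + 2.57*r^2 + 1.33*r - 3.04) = -0.5166*r^5 + 0.2579*r^4 + 7.6051*r^3 - 7.5459*r^2 - 9.1029*r + 9.272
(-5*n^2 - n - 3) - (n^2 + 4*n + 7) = -6*n^2 - 5*n - 10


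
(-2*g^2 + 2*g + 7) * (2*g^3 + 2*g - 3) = -4*g^5 + 4*g^4 + 10*g^3 + 10*g^2 + 8*g - 21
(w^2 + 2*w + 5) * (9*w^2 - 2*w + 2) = 9*w^4 + 16*w^3 + 43*w^2 - 6*w + 10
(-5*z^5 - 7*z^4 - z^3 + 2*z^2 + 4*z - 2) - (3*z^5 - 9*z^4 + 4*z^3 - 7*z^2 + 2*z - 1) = -8*z^5 + 2*z^4 - 5*z^3 + 9*z^2 + 2*z - 1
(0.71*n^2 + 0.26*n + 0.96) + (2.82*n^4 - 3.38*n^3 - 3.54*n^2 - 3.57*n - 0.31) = 2.82*n^4 - 3.38*n^3 - 2.83*n^2 - 3.31*n + 0.65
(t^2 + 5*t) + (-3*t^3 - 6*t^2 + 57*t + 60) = -3*t^3 - 5*t^2 + 62*t + 60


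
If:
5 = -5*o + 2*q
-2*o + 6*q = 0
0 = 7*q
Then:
No Solution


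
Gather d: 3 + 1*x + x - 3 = 2*x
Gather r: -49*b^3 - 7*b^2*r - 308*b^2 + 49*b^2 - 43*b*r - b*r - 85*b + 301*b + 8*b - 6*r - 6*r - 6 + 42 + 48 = -49*b^3 - 259*b^2 + 224*b + r*(-7*b^2 - 44*b - 12) + 84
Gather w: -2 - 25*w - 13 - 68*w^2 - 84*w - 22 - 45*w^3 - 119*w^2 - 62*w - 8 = -45*w^3 - 187*w^2 - 171*w - 45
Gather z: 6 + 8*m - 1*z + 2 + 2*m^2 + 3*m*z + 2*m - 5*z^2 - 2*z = 2*m^2 + 10*m - 5*z^2 + z*(3*m - 3) + 8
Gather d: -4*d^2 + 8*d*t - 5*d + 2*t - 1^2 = -4*d^2 + d*(8*t - 5) + 2*t - 1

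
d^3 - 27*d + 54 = (d - 3)^2*(d + 6)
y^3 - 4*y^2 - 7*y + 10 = (y - 5)*(y - 1)*(y + 2)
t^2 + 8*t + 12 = (t + 2)*(t + 6)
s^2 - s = s*(s - 1)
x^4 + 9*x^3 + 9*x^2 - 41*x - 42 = (x - 2)*(x + 1)*(x + 3)*(x + 7)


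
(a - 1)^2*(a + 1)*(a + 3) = a^4 + 2*a^3 - 4*a^2 - 2*a + 3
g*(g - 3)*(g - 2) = g^3 - 5*g^2 + 6*g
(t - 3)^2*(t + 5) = t^3 - t^2 - 21*t + 45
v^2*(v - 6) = v^3 - 6*v^2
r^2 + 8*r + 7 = (r + 1)*(r + 7)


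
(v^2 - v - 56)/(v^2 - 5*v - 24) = (v + 7)/(v + 3)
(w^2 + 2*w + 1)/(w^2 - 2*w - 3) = (w + 1)/(w - 3)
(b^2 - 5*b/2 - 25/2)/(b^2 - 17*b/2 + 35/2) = (2*b + 5)/(2*b - 7)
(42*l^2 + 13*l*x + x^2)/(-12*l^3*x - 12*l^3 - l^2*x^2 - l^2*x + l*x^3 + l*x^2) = (42*l^2 + 13*l*x + x^2)/(l*(-12*l^2*x - 12*l^2 - l*x^2 - l*x + x^3 + x^2))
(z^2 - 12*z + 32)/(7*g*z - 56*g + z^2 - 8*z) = (z - 4)/(7*g + z)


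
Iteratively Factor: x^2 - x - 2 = (x - 2)*(x + 1)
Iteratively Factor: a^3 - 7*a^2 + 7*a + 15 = (a - 3)*(a^2 - 4*a - 5) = (a - 3)*(a + 1)*(a - 5)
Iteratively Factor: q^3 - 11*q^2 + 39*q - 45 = (q - 5)*(q^2 - 6*q + 9) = (q - 5)*(q - 3)*(q - 3)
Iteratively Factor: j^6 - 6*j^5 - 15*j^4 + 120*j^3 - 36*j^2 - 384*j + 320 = (j - 2)*(j^5 - 4*j^4 - 23*j^3 + 74*j^2 + 112*j - 160) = (j - 2)*(j + 4)*(j^4 - 8*j^3 + 9*j^2 + 38*j - 40) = (j - 4)*(j - 2)*(j + 4)*(j^3 - 4*j^2 - 7*j + 10) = (j - 5)*(j - 4)*(j - 2)*(j + 4)*(j^2 + j - 2) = (j - 5)*(j - 4)*(j - 2)*(j + 2)*(j + 4)*(j - 1)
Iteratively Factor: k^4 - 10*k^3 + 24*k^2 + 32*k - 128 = (k - 4)*(k^3 - 6*k^2 + 32) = (k - 4)^2*(k^2 - 2*k - 8) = (k - 4)^3*(k + 2)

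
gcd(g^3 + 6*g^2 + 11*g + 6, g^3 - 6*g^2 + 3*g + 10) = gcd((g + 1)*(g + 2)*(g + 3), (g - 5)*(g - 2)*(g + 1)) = g + 1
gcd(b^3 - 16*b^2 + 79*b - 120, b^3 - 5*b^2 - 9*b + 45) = b^2 - 8*b + 15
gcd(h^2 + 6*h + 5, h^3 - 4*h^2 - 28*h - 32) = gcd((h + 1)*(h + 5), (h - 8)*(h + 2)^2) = 1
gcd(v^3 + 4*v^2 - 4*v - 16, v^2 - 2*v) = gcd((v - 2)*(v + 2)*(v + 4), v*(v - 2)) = v - 2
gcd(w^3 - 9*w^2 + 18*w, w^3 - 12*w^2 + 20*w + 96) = w - 6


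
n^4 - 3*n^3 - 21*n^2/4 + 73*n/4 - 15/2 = (n - 3)*(n - 2)*(n - 1/2)*(n + 5/2)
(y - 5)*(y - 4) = y^2 - 9*y + 20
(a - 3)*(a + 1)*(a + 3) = a^3 + a^2 - 9*a - 9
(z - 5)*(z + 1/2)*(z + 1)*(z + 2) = z^4 - 3*z^3/2 - 14*z^2 - 33*z/2 - 5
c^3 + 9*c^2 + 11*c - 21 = (c - 1)*(c + 3)*(c + 7)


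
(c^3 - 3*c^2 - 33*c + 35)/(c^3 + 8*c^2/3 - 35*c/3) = 3*(c^2 - 8*c + 7)/(c*(3*c - 7))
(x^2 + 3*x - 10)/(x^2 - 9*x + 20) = (x^2 + 3*x - 10)/(x^2 - 9*x + 20)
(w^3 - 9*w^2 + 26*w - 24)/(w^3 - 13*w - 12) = (w^2 - 5*w + 6)/(w^2 + 4*w + 3)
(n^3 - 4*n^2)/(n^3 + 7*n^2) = (n - 4)/(n + 7)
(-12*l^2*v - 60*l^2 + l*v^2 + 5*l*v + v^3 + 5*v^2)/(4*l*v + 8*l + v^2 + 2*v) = (-3*l*v - 15*l + v^2 + 5*v)/(v + 2)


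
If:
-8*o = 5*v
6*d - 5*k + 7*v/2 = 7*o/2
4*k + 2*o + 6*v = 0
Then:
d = -31*v/16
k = -19*v/16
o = -5*v/8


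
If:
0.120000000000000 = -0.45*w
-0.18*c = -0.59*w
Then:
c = -0.87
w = -0.27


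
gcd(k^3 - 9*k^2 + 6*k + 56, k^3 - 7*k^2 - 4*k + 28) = k^2 - 5*k - 14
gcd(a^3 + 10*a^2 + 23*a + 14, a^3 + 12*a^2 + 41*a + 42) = a^2 + 9*a + 14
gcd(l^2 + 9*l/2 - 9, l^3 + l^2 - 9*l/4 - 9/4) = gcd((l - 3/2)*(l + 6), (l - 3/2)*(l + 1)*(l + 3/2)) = l - 3/2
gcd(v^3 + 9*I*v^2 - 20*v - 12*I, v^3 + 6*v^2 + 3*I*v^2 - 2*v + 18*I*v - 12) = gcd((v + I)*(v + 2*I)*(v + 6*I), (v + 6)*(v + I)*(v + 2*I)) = v^2 + 3*I*v - 2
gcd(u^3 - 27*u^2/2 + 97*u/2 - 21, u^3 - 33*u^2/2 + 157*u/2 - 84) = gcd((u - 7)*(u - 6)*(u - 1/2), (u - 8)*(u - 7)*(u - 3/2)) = u - 7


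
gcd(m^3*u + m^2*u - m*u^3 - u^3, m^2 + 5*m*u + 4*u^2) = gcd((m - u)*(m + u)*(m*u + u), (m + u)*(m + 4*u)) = m + u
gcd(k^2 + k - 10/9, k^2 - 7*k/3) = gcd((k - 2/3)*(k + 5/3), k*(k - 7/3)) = 1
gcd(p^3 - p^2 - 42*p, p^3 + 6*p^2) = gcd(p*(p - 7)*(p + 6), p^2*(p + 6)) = p^2 + 6*p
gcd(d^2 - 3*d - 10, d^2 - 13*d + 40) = d - 5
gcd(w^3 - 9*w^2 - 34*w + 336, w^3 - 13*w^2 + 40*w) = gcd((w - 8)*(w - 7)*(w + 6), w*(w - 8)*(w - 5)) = w - 8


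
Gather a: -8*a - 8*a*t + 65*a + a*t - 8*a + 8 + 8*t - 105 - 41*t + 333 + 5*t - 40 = a*(49 - 7*t) - 28*t + 196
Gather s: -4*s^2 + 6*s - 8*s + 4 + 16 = -4*s^2 - 2*s + 20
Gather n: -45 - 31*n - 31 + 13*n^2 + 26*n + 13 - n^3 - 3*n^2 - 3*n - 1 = -n^3 + 10*n^2 - 8*n - 64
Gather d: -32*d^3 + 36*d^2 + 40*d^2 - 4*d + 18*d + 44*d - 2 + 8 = -32*d^3 + 76*d^2 + 58*d + 6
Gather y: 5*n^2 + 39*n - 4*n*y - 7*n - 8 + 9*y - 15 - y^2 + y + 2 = 5*n^2 + 32*n - y^2 + y*(10 - 4*n) - 21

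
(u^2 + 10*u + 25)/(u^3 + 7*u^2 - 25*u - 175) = (u + 5)/(u^2 + 2*u - 35)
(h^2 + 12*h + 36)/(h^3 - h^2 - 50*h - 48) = (h + 6)/(h^2 - 7*h - 8)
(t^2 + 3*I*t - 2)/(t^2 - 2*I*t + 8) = (t + I)/(t - 4*I)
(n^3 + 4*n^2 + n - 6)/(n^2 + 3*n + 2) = (n^2 + 2*n - 3)/(n + 1)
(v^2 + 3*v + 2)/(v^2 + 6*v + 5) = (v + 2)/(v + 5)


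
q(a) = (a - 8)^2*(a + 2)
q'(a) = (a - 8)^2 + (a + 2)*(2*a - 16) = (a - 8)*(3*a - 4)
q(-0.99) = 81.63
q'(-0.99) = 62.66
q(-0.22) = 120.27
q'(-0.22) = 38.31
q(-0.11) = 124.31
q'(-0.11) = 35.12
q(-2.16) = -16.52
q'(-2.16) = 106.48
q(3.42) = 113.69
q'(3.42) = -28.67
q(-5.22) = -562.75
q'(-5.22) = 259.91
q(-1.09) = 75.19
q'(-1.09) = 66.08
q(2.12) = 142.45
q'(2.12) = -13.88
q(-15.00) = -6877.00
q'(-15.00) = 1127.00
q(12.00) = 224.00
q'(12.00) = 128.00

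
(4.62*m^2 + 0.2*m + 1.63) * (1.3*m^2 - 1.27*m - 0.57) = 6.006*m^4 - 5.6074*m^3 - 0.7684*m^2 - 2.1841*m - 0.9291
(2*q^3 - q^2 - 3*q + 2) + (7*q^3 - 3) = 9*q^3 - q^2 - 3*q - 1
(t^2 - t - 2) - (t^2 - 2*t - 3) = t + 1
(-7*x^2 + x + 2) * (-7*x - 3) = 49*x^3 + 14*x^2 - 17*x - 6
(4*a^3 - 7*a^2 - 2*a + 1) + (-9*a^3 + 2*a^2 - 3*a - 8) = -5*a^3 - 5*a^2 - 5*a - 7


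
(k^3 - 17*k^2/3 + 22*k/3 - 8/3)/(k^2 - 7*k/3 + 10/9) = 3*(k^2 - 5*k + 4)/(3*k - 5)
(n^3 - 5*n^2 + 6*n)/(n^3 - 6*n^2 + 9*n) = (n - 2)/(n - 3)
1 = 1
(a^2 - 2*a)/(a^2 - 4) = a/(a + 2)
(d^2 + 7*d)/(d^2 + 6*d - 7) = d/(d - 1)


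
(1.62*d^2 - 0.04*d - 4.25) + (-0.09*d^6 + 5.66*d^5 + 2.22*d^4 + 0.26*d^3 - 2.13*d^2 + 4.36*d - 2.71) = -0.09*d^6 + 5.66*d^5 + 2.22*d^4 + 0.26*d^3 - 0.51*d^2 + 4.32*d - 6.96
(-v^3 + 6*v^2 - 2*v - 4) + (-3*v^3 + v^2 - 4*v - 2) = -4*v^3 + 7*v^2 - 6*v - 6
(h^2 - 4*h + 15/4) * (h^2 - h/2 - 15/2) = h^4 - 9*h^3/2 - 7*h^2/4 + 225*h/8 - 225/8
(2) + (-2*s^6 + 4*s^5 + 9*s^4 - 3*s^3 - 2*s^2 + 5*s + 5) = -2*s^6 + 4*s^5 + 9*s^4 - 3*s^3 - 2*s^2 + 5*s + 7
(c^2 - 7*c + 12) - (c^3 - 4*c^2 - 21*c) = -c^3 + 5*c^2 + 14*c + 12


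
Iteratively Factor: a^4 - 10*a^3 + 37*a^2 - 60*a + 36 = (a - 3)*(a^3 - 7*a^2 + 16*a - 12) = (a - 3)^2*(a^2 - 4*a + 4) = (a - 3)^2*(a - 2)*(a - 2)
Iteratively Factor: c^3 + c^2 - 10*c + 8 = (c + 4)*(c^2 - 3*c + 2) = (c - 2)*(c + 4)*(c - 1)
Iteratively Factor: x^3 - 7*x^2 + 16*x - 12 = (x - 3)*(x^2 - 4*x + 4) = (x - 3)*(x - 2)*(x - 2)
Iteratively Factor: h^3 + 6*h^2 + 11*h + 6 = (h + 1)*(h^2 + 5*h + 6) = (h + 1)*(h + 3)*(h + 2)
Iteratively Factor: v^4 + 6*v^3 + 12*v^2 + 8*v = (v + 2)*(v^3 + 4*v^2 + 4*v) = (v + 2)^2*(v^2 + 2*v) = (v + 2)^3*(v)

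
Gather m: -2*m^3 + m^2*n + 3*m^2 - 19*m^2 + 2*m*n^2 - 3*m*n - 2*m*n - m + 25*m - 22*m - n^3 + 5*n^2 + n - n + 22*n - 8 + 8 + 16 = -2*m^3 + m^2*(n - 16) + m*(2*n^2 - 5*n + 2) - n^3 + 5*n^2 + 22*n + 16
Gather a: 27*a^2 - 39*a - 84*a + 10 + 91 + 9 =27*a^2 - 123*a + 110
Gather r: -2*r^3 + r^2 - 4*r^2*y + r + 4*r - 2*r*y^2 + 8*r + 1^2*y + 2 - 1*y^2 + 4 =-2*r^3 + r^2*(1 - 4*y) + r*(13 - 2*y^2) - y^2 + y + 6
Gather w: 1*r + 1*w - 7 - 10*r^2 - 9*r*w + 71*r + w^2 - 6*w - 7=-10*r^2 + 72*r + w^2 + w*(-9*r - 5) - 14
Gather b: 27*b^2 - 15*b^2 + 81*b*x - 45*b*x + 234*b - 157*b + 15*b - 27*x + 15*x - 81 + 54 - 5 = 12*b^2 + b*(36*x + 92) - 12*x - 32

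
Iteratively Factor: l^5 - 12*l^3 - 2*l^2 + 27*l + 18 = (l - 2)*(l^4 + 2*l^3 - 8*l^2 - 18*l - 9) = (l - 3)*(l - 2)*(l^3 + 5*l^2 + 7*l + 3) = (l - 3)*(l - 2)*(l + 1)*(l^2 + 4*l + 3) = (l - 3)*(l - 2)*(l + 1)^2*(l + 3)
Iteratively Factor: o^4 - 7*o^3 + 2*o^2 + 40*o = (o + 2)*(o^3 - 9*o^2 + 20*o) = (o - 4)*(o + 2)*(o^2 - 5*o) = (o - 5)*(o - 4)*(o + 2)*(o)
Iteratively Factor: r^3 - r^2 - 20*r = (r + 4)*(r^2 - 5*r) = (r - 5)*(r + 4)*(r)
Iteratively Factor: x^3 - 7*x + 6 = (x - 1)*(x^2 + x - 6) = (x - 2)*(x - 1)*(x + 3)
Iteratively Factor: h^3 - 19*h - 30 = (h - 5)*(h^2 + 5*h + 6) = (h - 5)*(h + 3)*(h + 2)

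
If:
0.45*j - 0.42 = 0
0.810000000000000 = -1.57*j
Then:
No Solution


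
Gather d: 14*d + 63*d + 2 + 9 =77*d + 11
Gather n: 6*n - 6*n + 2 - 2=0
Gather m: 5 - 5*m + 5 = 10 - 5*m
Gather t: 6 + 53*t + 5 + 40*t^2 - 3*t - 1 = 40*t^2 + 50*t + 10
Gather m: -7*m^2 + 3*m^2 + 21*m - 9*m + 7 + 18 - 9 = -4*m^2 + 12*m + 16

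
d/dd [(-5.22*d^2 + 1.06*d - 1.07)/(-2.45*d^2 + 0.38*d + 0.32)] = (0.6134*d^2 - 8.5838*d + 0.7458)/(6.0025*d^4 - 1.862*d^3 - 1.4236*d^2 + 0.2432*d + 0.1024)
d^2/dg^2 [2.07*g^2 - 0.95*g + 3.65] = 4.14000000000000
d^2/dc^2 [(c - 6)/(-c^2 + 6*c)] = -2/c^3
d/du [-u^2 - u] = -2*u - 1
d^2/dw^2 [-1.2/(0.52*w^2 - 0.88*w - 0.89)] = (-0.64896*w^2 + 1.09824*w + 1.2*(1.04*w - 0.88)*(2.08*w - 1.76) + 1.11072)/(-0.52*w^2 + 0.88*w + 0.89)^3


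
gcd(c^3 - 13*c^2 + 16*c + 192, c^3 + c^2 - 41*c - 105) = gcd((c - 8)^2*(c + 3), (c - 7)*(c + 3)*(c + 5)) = c + 3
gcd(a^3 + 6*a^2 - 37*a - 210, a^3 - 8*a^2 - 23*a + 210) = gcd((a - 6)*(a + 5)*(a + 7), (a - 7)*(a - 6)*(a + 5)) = a^2 - a - 30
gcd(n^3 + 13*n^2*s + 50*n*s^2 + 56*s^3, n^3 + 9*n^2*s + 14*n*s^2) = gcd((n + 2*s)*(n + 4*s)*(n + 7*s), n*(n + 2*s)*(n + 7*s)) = n^2 + 9*n*s + 14*s^2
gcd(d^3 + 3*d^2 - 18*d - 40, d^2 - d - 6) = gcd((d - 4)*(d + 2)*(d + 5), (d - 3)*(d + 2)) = d + 2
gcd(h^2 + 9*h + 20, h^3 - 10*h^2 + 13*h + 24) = 1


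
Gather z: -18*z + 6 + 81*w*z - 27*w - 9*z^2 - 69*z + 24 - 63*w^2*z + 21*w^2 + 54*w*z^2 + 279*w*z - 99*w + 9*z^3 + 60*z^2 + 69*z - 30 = 21*w^2 - 126*w + 9*z^3 + z^2*(54*w + 51) + z*(-63*w^2 + 360*w - 18)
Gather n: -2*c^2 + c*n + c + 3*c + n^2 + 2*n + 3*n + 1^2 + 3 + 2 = -2*c^2 + 4*c + n^2 + n*(c + 5) + 6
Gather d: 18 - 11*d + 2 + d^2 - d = d^2 - 12*d + 20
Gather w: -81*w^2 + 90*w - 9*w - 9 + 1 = -81*w^2 + 81*w - 8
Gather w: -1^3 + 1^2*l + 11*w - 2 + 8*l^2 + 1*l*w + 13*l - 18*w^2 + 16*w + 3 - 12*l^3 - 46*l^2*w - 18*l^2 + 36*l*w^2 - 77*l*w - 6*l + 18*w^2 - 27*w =-12*l^3 - 10*l^2 + 36*l*w^2 + 8*l + w*(-46*l^2 - 76*l)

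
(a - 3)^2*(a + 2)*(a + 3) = a^4 - a^3 - 15*a^2 + 9*a + 54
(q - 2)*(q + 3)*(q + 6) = q^3 + 7*q^2 - 36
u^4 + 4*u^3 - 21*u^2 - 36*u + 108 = (u - 3)*(u - 2)*(u + 3)*(u + 6)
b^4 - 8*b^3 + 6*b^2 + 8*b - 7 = (b - 7)*(b - 1)^2*(b + 1)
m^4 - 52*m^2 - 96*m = m*(m - 8)*(m + 2)*(m + 6)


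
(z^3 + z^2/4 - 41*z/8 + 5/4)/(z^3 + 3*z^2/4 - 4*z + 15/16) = 2*(z - 2)/(2*z - 3)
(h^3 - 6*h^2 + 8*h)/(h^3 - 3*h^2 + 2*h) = (h - 4)/(h - 1)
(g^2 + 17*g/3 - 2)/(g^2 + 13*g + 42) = (g - 1/3)/(g + 7)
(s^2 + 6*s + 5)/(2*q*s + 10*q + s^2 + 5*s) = (s + 1)/(2*q + s)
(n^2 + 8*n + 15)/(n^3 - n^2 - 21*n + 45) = (n + 3)/(n^2 - 6*n + 9)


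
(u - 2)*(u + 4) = u^2 + 2*u - 8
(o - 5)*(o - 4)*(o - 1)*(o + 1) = o^4 - 9*o^3 + 19*o^2 + 9*o - 20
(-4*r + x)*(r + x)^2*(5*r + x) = -20*r^4 - 39*r^3*x - 17*r^2*x^2 + 3*r*x^3 + x^4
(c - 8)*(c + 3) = c^2 - 5*c - 24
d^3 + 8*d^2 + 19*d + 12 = (d + 1)*(d + 3)*(d + 4)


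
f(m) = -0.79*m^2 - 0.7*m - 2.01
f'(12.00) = -19.66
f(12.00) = -124.17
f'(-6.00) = 8.78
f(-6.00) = -26.25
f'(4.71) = -8.14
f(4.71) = -22.83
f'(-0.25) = -0.30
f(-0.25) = -1.88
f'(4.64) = -8.03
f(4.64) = -22.27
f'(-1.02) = 0.91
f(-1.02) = -2.12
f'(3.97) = -6.97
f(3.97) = -17.24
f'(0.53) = -1.54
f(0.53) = -2.60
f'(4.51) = -7.83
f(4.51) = -21.24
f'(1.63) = -3.28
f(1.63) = -5.25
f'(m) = -1.58*m - 0.7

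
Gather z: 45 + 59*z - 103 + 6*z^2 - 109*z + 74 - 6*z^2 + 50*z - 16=0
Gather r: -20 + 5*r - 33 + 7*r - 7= 12*r - 60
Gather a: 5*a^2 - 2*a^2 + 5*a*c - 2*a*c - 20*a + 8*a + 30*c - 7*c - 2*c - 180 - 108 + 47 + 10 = 3*a^2 + a*(3*c - 12) + 21*c - 231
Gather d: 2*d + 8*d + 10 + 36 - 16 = 10*d + 30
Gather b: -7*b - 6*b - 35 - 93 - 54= -13*b - 182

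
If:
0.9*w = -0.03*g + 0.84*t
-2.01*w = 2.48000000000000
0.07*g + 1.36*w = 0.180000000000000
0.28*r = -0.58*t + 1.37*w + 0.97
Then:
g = 26.54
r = -1.80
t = -0.37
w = -1.23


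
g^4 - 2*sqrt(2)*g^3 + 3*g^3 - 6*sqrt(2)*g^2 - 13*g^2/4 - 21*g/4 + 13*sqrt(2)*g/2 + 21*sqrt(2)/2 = (g - 3/2)*(g + 1)*(g + 7/2)*(g - 2*sqrt(2))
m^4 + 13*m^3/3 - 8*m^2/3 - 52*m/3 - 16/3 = (m - 2)*(m + 1/3)*(m + 2)*(m + 4)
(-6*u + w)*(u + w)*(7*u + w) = -42*u^3 - 41*u^2*w + 2*u*w^2 + w^3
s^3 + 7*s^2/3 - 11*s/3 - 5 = (s - 5/3)*(s + 1)*(s + 3)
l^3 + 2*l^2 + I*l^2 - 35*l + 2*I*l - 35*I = (l - 5)*(l + 7)*(l + I)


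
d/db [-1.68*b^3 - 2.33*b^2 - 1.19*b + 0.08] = -5.04*b^2 - 4.66*b - 1.19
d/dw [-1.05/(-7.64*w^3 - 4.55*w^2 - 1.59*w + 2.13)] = (-24.066*w^2 - 9.555*w - 1.6695)/(7.64*w^3 + 4.55*w^2 + 1.59*w - 2.13)^2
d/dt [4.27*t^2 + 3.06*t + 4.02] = 8.54*t + 3.06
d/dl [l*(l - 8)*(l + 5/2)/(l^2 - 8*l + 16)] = (l^3 - 12*l^2 + 64*l + 80)/(l^3 - 12*l^2 + 48*l - 64)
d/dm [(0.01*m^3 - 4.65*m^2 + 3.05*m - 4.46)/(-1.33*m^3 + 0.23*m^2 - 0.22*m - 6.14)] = (6.93889390390723e-18*m^5 - 6.1822*m^4 + 8.1086*m^3 - 17.6581*m^2 + 59.1536*m - 19.7082)/(1.7689*m^6 - 0.6118*m^5 + 0.6381*m^4 + 16.2312*m^3 - 2.776*m^2 + 2.7016*m + 37.6996)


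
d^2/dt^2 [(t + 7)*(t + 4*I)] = 2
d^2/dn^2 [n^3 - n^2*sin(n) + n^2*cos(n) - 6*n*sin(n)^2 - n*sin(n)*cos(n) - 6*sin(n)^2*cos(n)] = -sqrt(2)*n^2*cos(n + pi/4) + 2*n*sin(2*n) - 4*sqrt(2)*n*sin(n + pi/4) - 12*n*cos(2*n) + 6*n - 2*sin(n) - 12*sin(2*n) + 7*cos(n)/2 - 2*cos(2*n) - 27*cos(3*n)/2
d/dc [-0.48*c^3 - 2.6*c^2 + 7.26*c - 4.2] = -1.44*c^2 - 5.2*c + 7.26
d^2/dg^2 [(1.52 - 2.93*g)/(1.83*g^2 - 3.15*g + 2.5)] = (-(2.93*g - 1.52)*(3.66*g - 3.15)*(7.32*g - 6.3) + (32.1714*g - 24.0222)*(1.83*g^2 - 3.15*g + 2.5))/(1.83*g^2 - 3.15*g + 2.5)^3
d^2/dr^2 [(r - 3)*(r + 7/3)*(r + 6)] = 6*r + 32/3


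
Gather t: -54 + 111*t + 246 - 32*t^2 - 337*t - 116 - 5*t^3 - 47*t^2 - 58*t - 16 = -5*t^3 - 79*t^2 - 284*t + 60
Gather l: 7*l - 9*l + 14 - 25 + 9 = -2*l - 2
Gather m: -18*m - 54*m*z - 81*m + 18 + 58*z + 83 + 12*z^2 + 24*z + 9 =m*(-54*z - 99) + 12*z^2 + 82*z + 110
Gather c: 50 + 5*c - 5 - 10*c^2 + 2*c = -10*c^2 + 7*c + 45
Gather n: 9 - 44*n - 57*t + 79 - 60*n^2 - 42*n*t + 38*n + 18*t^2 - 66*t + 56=-60*n^2 + n*(-42*t - 6) + 18*t^2 - 123*t + 144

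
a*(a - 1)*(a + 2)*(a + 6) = a^4 + 7*a^3 + 4*a^2 - 12*a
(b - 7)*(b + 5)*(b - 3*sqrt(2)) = b^3 - 3*sqrt(2)*b^2 - 2*b^2 - 35*b + 6*sqrt(2)*b + 105*sqrt(2)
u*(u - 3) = u^2 - 3*u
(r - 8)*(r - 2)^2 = r^3 - 12*r^2 + 36*r - 32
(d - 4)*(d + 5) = d^2 + d - 20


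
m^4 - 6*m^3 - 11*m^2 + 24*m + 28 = (m - 7)*(m - 2)*(m + 1)*(m + 2)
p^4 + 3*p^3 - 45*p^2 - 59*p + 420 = (p - 5)*(p - 3)*(p + 4)*(p + 7)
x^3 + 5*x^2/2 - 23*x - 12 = (x - 4)*(x + 1/2)*(x + 6)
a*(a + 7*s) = a^2 + 7*a*s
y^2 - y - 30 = (y - 6)*(y + 5)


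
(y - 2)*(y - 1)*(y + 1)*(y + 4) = y^4 + 2*y^3 - 9*y^2 - 2*y + 8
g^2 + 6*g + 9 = (g + 3)^2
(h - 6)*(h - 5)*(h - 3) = h^3 - 14*h^2 + 63*h - 90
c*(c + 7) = c^2 + 7*c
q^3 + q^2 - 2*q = q*(q - 1)*(q + 2)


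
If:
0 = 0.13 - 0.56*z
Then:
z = 0.23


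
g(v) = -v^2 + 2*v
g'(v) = 2 - 2*v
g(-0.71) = -1.92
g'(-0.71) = 3.42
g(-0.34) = -0.80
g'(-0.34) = 2.68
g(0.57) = 0.82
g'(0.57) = 0.86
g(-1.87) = -7.24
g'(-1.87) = 5.74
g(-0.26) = -0.59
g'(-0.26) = 2.52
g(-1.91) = -7.47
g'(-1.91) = 5.82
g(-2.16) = -8.99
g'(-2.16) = 6.32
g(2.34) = -0.80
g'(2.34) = -2.68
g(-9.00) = -99.00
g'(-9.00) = 20.00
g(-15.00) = -255.00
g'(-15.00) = 32.00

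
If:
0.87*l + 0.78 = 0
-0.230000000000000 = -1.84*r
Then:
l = -0.90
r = 0.12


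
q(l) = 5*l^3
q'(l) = 15*l^2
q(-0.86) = -3.18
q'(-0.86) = 11.09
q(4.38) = 420.14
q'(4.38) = 287.77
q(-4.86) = -573.96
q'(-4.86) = 354.29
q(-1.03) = -5.46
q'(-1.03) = 15.91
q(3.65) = 243.14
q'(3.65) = 199.84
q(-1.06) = -5.96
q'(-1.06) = 16.85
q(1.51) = 17.21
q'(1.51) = 34.20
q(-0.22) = -0.05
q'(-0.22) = 0.73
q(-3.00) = -135.00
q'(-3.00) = 135.00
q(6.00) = 1080.00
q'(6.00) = 540.00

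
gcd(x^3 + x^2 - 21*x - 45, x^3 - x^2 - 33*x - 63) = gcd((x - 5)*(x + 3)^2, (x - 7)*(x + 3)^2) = x^2 + 6*x + 9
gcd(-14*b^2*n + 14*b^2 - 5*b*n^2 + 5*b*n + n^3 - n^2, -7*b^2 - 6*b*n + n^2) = 7*b - n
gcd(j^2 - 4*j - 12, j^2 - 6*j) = j - 6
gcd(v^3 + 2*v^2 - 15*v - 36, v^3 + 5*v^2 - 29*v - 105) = v + 3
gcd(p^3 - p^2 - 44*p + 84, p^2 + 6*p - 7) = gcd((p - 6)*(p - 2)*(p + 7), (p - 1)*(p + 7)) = p + 7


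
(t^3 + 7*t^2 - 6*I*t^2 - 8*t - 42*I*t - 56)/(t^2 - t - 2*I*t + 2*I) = (t^2 + t*(7 - 4*I) - 28*I)/(t - 1)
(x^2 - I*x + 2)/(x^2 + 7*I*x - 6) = (x - 2*I)/(x + 6*I)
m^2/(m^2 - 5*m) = m/(m - 5)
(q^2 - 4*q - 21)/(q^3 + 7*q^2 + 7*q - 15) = (q - 7)/(q^2 + 4*q - 5)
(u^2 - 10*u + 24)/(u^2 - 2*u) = (u^2 - 10*u + 24)/(u*(u - 2))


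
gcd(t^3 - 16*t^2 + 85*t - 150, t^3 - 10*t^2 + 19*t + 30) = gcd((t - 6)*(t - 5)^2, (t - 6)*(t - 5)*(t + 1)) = t^2 - 11*t + 30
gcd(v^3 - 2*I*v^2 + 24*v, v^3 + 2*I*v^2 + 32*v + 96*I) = v^2 - 2*I*v + 24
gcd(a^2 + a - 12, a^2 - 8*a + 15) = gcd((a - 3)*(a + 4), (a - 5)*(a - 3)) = a - 3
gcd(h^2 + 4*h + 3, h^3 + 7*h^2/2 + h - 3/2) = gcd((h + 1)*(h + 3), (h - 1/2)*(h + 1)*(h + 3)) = h^2 + 4*h + 3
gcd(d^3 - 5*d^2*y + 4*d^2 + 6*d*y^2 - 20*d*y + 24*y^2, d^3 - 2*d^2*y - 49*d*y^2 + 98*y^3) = -d + 2*y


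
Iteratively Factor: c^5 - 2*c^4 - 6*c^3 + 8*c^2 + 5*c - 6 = (c - 1)*(c^4 - c^3 - 7*c^2 + c + 6) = (c - 1)^2*(c^3 - 7*c - 6) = (c - 3)*(c - 1)^2*(c^2 + 3*c + 2) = (c - 3)*(c - 1)^2*(c + 1)*(c + 2)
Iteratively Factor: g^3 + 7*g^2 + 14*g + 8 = (g + 4)*(g^2 + 3*g + 2) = (g + 2)*(g + 4)*(g + 1)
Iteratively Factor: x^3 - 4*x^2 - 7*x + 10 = (x - 5)*(x^2 + x - 2) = (x - 5)*(x + 2)*(x - 1)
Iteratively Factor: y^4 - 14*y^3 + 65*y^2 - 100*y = (y - 5)*(y^3 - 9*y^2 + 20*y) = y*(y - 5)*(y^2 - 9*y + 20) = y*(y - 5)^2*(y - 4)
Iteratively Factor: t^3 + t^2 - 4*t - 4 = (t - 2)*(t^2 + 3*t + 2) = (t - 2)*(t + 1)*(t + 2)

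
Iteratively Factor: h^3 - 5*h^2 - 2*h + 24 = (h - 3)*(h^2 - 2*h - 8) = (h - 4)*(h - 3)*(h + 2)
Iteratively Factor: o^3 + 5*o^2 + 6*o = (o + 2)*(o^2 + 3*o) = (o + 2)*(o + 3)*(o)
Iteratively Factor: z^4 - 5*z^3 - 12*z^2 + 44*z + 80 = (z - 4)*(z^3 - z^2 - 16*z - 20) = (z - 4)*(z + 2)*(z^2 - 3*z - 10) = (z - 4)*(z + 2)^2*(z - 5)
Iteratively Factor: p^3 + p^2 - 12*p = (p - 3)*(p^2 + 4*p) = (p - 3)*(p + 4)*(p)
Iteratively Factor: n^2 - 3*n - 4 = (n - 4)*(n + 1)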